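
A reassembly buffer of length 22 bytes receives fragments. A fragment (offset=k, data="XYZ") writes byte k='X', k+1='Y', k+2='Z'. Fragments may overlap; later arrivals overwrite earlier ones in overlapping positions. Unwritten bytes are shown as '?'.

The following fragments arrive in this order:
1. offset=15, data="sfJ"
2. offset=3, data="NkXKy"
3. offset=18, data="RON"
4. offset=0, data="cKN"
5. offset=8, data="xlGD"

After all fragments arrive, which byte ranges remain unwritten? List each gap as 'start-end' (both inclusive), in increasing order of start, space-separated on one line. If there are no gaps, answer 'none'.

Answer: 12-14 21-21

Derivation:
Fragment 1: offset=15 len=3
Fragment 2: offset=3 len=5
Fragment 3: offset=18 len=3
Fragment 4: offset=0 len=3
Fragment 5: offset=8 len=4
Gaps: 12-14 21-21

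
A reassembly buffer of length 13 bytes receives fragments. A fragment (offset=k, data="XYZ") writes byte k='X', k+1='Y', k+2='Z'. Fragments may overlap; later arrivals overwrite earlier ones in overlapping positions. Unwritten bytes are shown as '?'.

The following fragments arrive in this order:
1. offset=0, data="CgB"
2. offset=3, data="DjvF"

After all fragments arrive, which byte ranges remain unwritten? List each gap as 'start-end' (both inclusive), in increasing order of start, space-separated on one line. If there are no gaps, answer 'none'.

Fragment 1: offset=0 len=3
Fragment 2: offset=3 len=4
Gaps: 7-12

Answer: 7-12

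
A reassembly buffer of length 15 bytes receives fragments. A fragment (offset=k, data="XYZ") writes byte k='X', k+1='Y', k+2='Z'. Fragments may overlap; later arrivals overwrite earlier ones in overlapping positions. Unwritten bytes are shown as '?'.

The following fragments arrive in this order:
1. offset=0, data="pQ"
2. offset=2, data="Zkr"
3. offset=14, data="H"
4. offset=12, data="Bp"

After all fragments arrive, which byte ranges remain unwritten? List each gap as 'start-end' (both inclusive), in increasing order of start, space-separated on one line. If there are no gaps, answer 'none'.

Answer: 5-11

Derivation:
Fragment 1: offset=0 len=2
Fragment 2: offset=2 len=3
Fragment 3: offset=14 len=1
Fragment 4: offset=12 len=2
Gaps: 5-11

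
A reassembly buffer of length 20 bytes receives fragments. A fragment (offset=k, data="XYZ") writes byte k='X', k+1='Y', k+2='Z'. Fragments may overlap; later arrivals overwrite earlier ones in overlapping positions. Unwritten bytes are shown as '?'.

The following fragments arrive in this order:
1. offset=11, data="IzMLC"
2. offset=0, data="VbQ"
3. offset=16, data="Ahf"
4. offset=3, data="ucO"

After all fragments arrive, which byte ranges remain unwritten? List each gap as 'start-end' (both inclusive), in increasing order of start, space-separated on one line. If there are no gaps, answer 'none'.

Fragment 1: offset=11 len=5
Fragment 2: offset=0 len=3
Fragment 3: offset=16 len=3
Fragment 4: offset=3 len=3
Gaps: 6-10 19-19

Answer: 6-10 19-19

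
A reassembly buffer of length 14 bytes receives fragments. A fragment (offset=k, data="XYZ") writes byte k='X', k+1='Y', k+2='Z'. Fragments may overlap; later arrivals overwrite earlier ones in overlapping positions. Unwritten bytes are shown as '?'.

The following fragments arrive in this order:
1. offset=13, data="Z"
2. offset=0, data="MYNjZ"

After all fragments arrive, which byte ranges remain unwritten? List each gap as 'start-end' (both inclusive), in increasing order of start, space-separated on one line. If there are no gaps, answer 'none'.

Answer: 5-12

Derivation:
Fragment 1: offset=13 len=1
Fragment 2: offset=0 len=5
Gaps: 5-12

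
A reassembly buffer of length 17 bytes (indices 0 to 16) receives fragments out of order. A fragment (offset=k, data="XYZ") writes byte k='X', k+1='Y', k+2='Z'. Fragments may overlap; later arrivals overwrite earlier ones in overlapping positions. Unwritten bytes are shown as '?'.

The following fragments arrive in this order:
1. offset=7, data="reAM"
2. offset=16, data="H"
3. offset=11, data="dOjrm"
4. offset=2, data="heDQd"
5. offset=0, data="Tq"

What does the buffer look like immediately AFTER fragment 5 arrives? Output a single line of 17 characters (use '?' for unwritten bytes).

Fragment 1: offset=7 data="reAM" -> buffer=???????reAM??????
Fragment 2: offset=16 data="H" -> buffer=???????reAM?????H
Fragment 3: offset=11 data="dOjrm" -> buffer=???????reAMdOjrmH
Fragment 4: offset=2 data="heDQd" -> buffer=??heDQdreAMdOjrmH
Fragment 5: offset=0 data="Tq" -> buffer=TqheDQdreAMdOjrmH

Answer: TqheDQdreAMdOjrmH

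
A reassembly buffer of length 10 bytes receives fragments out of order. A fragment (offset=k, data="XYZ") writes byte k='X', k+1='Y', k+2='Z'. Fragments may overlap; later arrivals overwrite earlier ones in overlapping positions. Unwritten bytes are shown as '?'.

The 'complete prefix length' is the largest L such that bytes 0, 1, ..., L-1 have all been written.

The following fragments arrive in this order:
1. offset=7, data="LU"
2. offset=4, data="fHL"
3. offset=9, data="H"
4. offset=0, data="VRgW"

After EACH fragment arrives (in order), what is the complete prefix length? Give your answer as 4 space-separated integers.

Answer: 0 0 0 10

Derivation:
Fragment 1: offset=7 data="LU" -> buffer=???????LU? -> prefix_len=0
Fragment 2: offset=4 data="fHL" -> buffer=????fHLLU? -> prefix_len=0
Fragment 3: offset=9 data="H" -> buffer=????fHLLUH -> prefix_len=0
Fragment 4: offset=0 data="VRgW" -> buffer=VRgWfHLLUH -> prefix_len=10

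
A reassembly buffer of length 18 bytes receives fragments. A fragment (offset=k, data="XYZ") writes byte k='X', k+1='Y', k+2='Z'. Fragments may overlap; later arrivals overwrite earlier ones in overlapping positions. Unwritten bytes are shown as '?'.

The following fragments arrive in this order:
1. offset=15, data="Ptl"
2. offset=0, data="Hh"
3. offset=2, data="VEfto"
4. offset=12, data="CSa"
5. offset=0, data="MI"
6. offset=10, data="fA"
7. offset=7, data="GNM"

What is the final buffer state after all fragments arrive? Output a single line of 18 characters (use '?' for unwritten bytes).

Answer: MIVEftoGNMfACSaPtl

Derivation:
Fragment 1: offset=15 data="Ptl" -> buffer=???????????????Ptl
Fragment 2: offset=0 data="Hh" -> buffer=Hh?????????????Ptl
Fragment 3: offset=2 data="VEfto" -> buffer=HhVEfto????????Ptl
Fragment 4: offset=12 data="CSa" -> buffer=HhVEfto?????CSaPtl
Fragment 5: offset=0 data="MI" -> buffer=MIVEfto?????CSaPtl
Fragment 6: offset=10 data="fA" -> buffer=MIVEfto???fACSaPtl
Fragment 7: offset=7 data="GNM" -> buffer=MIVEftoGNMfACSaPtl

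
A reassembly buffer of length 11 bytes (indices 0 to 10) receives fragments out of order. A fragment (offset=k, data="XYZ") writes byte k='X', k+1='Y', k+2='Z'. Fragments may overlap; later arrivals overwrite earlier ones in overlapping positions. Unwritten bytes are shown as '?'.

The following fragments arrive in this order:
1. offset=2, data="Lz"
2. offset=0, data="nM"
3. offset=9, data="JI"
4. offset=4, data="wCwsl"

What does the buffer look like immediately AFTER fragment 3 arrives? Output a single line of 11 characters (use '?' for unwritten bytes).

Answer: nMLz?????JI

Derivation:
Fragment 1: offset=2 data="Lz" -> buffer=??Lz???????
Fragment 2: offset=0 data="nM" -> buffer=nMLz???????
Fragment 3: offset=9 data="JI" -> buffer=nMLz?????JI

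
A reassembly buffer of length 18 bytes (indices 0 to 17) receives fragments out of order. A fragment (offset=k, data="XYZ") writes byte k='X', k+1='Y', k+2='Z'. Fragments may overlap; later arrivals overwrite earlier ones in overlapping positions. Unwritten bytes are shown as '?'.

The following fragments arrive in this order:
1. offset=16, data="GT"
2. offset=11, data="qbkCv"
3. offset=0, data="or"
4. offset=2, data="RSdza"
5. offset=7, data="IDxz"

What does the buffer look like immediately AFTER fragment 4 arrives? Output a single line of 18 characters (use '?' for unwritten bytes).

Answer: orRSdza????qbkCvGT

Derivation:
Fragment 1: offset=16 data="GT" -> buffer=????????????????GT
Fragment 2: offset=11 data="qbkCv" -> buffer=???????????qbkCvGT
Fragment 3: offset=0 data="or" -> buffer=or?????????qbkCvGT
Fragment 4: offset=2 data="RSdza" -> buffer=orRSdza????qbkCvGT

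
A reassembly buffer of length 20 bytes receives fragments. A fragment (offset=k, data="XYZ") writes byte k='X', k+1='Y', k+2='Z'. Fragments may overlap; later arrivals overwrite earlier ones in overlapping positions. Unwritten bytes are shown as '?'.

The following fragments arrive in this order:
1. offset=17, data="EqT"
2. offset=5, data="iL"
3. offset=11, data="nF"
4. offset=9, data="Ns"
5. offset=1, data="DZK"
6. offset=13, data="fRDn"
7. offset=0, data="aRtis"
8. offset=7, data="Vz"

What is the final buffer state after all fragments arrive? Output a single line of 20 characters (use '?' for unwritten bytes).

Fragment 1: offset=17 data="EqT" -> buffer=?????????????????EqT
Fragment 2: offset=5 data="iL" -> buffer=?????iL??????????EqT
Fragment 3: offset=11 data="nF" -> buffer=?????iL????nF????EqT
Fragment 4: offset=9 data="Ns" -> buffer=?????iL??NsnF????EqT
Fragment 5: offset=1 data="DZK" -> buffer=?DZK?iL??NsnF????EqT
Fragment 6: offset=13 data="fRDn" -> buffer=?DZK?iL??NsnFfRDnEqT
Fragment 7: offset=0 data="aRtis" -> buffer=aRtisiL??NsnFfRDnEqT
Fragment 8: offset=7 data="Vz" -> buffer=aRtisiLVzNsnFfRDnEqT

Answer: aRtisiLVzNsnFfRDnEqT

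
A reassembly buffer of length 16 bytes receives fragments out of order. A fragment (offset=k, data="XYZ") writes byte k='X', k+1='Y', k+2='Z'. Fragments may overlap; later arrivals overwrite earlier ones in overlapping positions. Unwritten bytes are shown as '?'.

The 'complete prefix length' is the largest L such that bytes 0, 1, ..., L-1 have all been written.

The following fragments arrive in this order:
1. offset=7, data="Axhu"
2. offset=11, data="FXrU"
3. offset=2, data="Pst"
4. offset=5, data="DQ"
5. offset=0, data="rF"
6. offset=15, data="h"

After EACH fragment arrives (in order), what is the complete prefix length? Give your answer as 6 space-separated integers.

Answer: 0 0 0 0 15 16

Derivation:
Fragment 1: offset=7 data="Axhu" -> buffer=???????Axhu????? -> prefix_len=0
Fragment 2: offset=11 data="FXrU" -> buffer=???????AxhuFXrU? -> prefix_len=0
Fragment 3: offset=2 data="Pst" -> buffer=??Pst??AxhuFXrU? -> prefix_len=0
Fragment 4: offset=5 data="DQ" -> buffer=??PstDQAxhuFXrU? -> prefix_len=0
Fragment 5: offset=0 data="rF" -> buffer=rFPstDQAxhuFXrU? -> prefix_len=15
Fragment 6: offset=15 data="h" -> buffer=rFPstDQAxhuFXrUh -> prefix_len=16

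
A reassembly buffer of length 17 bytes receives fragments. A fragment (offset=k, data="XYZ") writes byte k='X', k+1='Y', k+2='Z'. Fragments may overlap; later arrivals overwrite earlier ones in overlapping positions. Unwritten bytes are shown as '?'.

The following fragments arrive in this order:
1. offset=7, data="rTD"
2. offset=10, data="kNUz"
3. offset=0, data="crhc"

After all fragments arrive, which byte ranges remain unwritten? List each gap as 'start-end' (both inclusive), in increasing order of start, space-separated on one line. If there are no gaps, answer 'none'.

Answer: 4-6 14-16

Derivation:
Fragment 1: offset=7 len=3
Fragment 2: offset=10 len=4
Fragment 3: offset=0 len=4
Gaps: 4-6 14-16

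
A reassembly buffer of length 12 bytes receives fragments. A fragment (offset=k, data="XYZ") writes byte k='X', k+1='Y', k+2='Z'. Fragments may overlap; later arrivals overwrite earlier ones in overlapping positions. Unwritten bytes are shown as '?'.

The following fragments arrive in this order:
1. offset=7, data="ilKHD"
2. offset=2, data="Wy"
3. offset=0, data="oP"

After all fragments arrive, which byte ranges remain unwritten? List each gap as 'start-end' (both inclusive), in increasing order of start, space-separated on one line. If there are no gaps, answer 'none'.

Fragment 1: offset=7 len=5
Fragment 2: offset=2 len=2
Fragment 3: offset=0 len=2
Gaps: 4-6

Answer: 4-6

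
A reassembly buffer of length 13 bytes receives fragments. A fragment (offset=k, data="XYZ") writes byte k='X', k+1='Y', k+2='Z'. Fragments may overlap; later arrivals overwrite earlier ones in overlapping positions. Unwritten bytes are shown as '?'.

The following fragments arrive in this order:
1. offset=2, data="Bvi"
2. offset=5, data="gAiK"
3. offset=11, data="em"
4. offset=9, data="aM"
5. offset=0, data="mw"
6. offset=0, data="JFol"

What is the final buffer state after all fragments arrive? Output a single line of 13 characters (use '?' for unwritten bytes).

Fragment 1: offset=2 data="Bvi" -> buffer=??Bvi????????
Fragment 2: offset=5 data="gAiK" -> buffer=??BvigAiK????
Fragment 3: offset=11 data="em" -> buffer=??BvigAiK??em
Fragment 4: offset=9 data="aM" -> buffer=??BvigAiKaMem
Fragment 5: offset=0 data="mw" -> buffer=mwBvigAiKaMem
Fragment 6: offset=0 data="JFol" -> buffer=JFoligAiKaMem

Answer: JFoligAiKaMem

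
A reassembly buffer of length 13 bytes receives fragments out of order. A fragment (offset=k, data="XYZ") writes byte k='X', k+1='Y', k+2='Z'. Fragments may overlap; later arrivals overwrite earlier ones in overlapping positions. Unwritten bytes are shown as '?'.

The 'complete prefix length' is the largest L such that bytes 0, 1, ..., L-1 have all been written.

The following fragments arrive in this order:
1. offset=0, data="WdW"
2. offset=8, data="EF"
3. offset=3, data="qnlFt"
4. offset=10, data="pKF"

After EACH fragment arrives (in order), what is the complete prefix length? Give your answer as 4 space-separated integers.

Fragment 1: offset=0 data="WdW" -> buffer=WdW?????????? -> prefix_len=3
Fragment 2: offset=8 data="EF" -> buffer=WdW?????EF??? -> prefix_len=3
Fragment 3: offset=3 data="qnlFt" -> buffer=WdWqnlFtEF??? -> prefix_len=10
Fragment 4: offset=10 data="pKF" -> buffer=WdWqnlFtEFpKF -> prefix_len=13

Answer: 3 3 10 13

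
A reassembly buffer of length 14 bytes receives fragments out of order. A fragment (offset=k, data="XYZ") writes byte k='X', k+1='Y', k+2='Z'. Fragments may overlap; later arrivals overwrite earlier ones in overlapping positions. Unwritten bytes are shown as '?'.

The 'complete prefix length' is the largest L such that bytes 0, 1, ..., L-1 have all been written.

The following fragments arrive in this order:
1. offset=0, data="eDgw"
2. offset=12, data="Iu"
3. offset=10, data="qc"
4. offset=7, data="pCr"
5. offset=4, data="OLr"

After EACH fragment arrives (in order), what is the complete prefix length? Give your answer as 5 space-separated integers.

Fragment 1: offset=0 data="eDgw" -> buffer=eDgw?????????? -> prefix_len=4
Fragment 2: offset=12 data="Iu" -> buffer=eDgw????????Iu -> prefix_len=4
Fragment 3: offset=10 data="qc" -> buffer=eDgw??????qcIu -> prefix_len=4
Fragment 4: offset=7 data="pCr" -> buffer=eDgw???pCrqcIu -> prefix_len=4
Fragment 5: offset=4 data="OLr" -> buffer=eDgwOLrpCrqcIu -> prefix_len=14

Answer: 4 4 4 4 14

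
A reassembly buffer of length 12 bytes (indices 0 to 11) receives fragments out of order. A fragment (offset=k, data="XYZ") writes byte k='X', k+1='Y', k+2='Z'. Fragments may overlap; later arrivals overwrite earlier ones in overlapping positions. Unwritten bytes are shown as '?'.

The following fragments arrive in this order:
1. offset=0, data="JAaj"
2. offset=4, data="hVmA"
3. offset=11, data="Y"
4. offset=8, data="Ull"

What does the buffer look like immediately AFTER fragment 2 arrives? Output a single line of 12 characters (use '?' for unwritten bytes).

Fragment 1: offset=0 data="JAaj" -> buffer=JAaj????????
Fragment 2: offset=4 data="hVmA" -> buffer=JAajhVmA????

Answer: JAajhVmA????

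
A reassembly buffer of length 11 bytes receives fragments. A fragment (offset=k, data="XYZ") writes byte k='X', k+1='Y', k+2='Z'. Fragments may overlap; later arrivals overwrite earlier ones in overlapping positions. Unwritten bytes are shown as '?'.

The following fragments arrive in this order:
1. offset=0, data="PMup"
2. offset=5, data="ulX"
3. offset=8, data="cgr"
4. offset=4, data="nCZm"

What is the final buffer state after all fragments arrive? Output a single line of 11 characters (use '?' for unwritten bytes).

Answer: PMupnCZmcgr

Derivation:
Fragment 1: offset=0 data="PMup" -> buffer=PMup???????
Fragment 2: offset=5 data="ulX" -> buffer=PMup?ulX???
Fragment 3: offset=8 data="cgr" -> buffer=PMup?ulXcgr
Fragment 4: offset=4 data="nCZm" -> buffer=PMupnCZmcgr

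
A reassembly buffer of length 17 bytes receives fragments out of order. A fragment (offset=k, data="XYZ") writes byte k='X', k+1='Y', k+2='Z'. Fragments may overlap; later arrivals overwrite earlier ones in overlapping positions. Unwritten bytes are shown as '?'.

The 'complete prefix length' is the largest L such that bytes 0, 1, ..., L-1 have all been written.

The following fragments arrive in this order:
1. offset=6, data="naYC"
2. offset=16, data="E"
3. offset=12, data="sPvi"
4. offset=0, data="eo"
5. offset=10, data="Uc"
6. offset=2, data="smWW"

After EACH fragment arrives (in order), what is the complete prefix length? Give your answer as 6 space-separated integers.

Answer: 0 0 0 2 2 17

Derivation:
Fragment 1: offset=6 data="naYC" -> buffer=??????naYC??????? -> prefix_len=0
Fragment 2: offset=16 data="E" -> buffer=??????naYC??????E -> prefix_len=0
Fragment 3: offset=12 data="sPvi" -> buffer=??????naYC??sPviE -> prefix_len=0
Fragment 4: offset=0 data="eo" -> buffer=eo????naYC??sPviE -> prefix_len=2
Fragment 5: offset=10 data="Uc" -> buffer=eo????naYCUcsPviE -> prefix_len=2
Fragment 6: offset=2 data="smWW" -> buffer=eosmWWnaYCUcsPviE -> prefix_len=17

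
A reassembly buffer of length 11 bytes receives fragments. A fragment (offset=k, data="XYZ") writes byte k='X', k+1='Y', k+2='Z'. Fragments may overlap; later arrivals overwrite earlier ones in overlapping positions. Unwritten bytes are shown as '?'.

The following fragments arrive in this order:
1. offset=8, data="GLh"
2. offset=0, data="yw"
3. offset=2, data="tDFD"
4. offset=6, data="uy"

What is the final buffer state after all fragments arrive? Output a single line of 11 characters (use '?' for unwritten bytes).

Answer: ywtDFDuyGLh

Derivation:
Fragment 1: offset=8 data="GLh" -> buffer=????????GLh
Fragment 2: offset=0 data="yw" -> buffer=yw??????GLh
Fragment 3: offset=2 data="tDFD" -> buffer=ywtDFD??GLh
Fragment 4: offset=6 data="uy" -> buffer=ywtDFDuyGLh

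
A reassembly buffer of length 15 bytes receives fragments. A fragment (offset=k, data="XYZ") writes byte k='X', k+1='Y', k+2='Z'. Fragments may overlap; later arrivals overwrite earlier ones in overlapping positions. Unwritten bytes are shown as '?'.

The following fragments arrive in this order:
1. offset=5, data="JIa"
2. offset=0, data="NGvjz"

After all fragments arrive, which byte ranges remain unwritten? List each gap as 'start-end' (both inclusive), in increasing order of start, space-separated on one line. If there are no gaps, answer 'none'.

Answer: 8-14

Derivation:
Fragment 1: offset=5 len=3
Fragment 2: offset=0 len=5
Gaps: 8-14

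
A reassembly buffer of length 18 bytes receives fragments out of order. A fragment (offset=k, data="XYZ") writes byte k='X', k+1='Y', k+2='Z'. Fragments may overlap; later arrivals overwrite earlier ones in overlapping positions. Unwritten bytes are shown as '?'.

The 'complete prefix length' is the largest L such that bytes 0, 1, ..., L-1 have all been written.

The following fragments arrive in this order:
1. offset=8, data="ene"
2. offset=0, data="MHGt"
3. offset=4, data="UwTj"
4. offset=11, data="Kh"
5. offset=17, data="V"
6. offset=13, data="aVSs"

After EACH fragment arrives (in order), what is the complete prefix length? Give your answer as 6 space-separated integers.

Fragment 1: offset=8 data="ene" -> buffer=????????ene??????? -> prefix_len=0
Fragment 2: offset=0 data="MHGt" -> buffer=MHGt????ene??????? -> prefix_len=4
Fragment 3: offset=4 data="UwTj" -> buffer=MHGtUwTjene??????? -> prefix_len=11
Fragment 4: offset=11 data="Kh" -> buffer=MHGtUwTjeneKh????? -> prefix_len=13
Fragment 5: offset=17 data="V" -> buffer=MHGtUwTjeneKh????V -> prefix_len=13
Fragment 6: offset=13 data="aVSs" -> buffer=MHGtUwTjeneKhaVSsV -> prefix_len=18

Answer: 0 4 11 13 13 18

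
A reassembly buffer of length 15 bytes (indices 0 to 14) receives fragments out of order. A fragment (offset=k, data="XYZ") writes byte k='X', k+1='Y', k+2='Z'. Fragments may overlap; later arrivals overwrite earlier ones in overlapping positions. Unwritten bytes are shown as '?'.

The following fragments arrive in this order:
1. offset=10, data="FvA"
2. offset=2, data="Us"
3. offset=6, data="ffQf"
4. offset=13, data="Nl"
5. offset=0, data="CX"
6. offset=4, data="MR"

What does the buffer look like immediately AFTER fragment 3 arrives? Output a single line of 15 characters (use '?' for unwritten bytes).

Fragment 1: offset=10 data="FvA" -> buffer=??????????FvA??
Fragment 2: offset=2 data="Us" -> buffer=??Us??????FvA??
Fragment 3: offset=6 data="ffQf" -> buffer=??Us??ffQfFvA??

Answer: ??Us??ffQfFvA??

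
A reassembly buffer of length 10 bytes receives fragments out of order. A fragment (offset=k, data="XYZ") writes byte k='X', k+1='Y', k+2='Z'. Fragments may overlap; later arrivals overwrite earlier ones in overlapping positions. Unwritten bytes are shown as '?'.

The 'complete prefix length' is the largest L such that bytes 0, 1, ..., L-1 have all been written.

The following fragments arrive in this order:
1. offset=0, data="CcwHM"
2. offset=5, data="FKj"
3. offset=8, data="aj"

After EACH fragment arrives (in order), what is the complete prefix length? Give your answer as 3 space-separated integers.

Answer: 5 8 10

Derivation:
Fragment 1: offset=0 data="CcwHM" -> buffer=CcwHM????? -> prefix_len=5
Fragment 2: offset=5 data="FKj" -> buffer=CcwHMFKj?? -> prefix_len=8
Fragment 3: offset=8 data="aj" -> buffer=CcwHMFKjaj -> prefix_len=10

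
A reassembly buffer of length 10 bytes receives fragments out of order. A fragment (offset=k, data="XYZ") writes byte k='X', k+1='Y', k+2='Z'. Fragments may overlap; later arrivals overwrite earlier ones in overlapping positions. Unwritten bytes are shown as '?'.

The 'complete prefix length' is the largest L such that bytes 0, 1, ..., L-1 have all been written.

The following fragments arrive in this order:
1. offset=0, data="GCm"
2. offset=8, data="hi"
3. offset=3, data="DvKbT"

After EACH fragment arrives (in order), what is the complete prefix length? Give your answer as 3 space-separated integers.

Answer: 3 3 10

Derivation:
Fragment 1: offset=0 data="GCm" -> buffer=GCm??????? -> prefix_len=3
Fragment 2: offset=8 data="hi" -> buffer=GCm?????hi -> prefix_len=3
Fragment 3: offset=3 data="DvKbT" -> buffer=GCmDvKbThi -> prefix_len=10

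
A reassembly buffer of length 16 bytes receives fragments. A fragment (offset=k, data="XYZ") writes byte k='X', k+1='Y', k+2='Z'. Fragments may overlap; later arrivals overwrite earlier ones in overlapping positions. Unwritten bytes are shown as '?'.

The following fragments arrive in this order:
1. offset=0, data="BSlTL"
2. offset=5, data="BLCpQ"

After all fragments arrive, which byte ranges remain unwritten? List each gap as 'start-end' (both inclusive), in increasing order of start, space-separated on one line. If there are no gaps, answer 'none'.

Fragment 1: offset=0 len=5
Fragment 2: offset=5 len=5
Gaps: 10-15

Answer: 10-15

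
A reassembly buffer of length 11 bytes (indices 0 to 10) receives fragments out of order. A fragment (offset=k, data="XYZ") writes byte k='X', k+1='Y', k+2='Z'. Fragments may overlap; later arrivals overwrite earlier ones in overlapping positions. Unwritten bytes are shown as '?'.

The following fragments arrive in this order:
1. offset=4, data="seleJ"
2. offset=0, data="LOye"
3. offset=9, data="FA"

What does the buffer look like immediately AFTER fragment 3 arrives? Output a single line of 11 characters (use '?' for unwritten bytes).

Answer: LOyeseleJFA

Derivation:
Fragment 1: offset=4 data="seleJ" -> buffer=????seleJ??
Fragment 2: offset=0 data="LOye" -> buffer=LOyeseleJ??
Fragment 3: offset=9 data="FA" -> buffer=LOyeseleJFA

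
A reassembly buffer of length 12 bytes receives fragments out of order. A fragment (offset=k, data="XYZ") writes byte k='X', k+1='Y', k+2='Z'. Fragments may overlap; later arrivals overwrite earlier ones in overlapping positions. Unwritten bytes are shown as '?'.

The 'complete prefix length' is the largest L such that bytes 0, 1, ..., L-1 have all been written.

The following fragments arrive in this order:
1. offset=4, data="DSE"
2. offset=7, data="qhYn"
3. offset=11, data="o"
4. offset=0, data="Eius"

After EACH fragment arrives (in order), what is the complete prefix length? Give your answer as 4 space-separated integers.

Fragment 1: offset=4 data="DSE" -> buffer=????DSE????? -> prefix_len=0
Fragment 2: offset=7 data="qhYn" -> buffer=????DSEqhYn? -> prefix_len=0
Fragment 3: offset=11 data="o" -> buffer=????DSEqhYno -> prefix_len=0
Fragment 4: offset=0 data="Eius" -> buffer=EiusDSEqhYno -> prefix_len=12

Answer: 0 0 0 12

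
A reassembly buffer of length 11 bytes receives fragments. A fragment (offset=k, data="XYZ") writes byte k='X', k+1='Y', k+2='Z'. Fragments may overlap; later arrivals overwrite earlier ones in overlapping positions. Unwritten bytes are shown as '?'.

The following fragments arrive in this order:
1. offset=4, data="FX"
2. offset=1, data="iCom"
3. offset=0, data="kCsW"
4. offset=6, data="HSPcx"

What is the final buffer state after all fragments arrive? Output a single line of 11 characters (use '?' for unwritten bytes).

Answer: kCsWmXHSPcx

Derivation:
Fragment 1: offset=4 data="FX" -> buffer=????FX?????
Fragment 2: offset=1 data="iCom" -> buffer=?iComX?????
Fragment 3: offset=0 data="kCsW" -> buffer=kCsWmX?????
Fragment 4: offset=6 data="HSPcx" -> buffer=kCsWmXHSPcx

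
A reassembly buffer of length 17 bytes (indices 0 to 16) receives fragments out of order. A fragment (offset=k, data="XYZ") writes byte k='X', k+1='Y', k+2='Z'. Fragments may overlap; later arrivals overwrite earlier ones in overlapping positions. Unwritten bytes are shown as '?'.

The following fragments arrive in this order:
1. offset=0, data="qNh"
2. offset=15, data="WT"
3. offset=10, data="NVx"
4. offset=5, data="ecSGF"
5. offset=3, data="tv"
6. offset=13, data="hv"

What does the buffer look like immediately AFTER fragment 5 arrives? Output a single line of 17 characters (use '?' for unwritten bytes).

Fragment 1: offset=0 data="qNh" -> buffer=qNh??????????????
Fragment 2: offset=15 data="WT" -> buffer=qNh????????????WT
Fragment 3: offset=10 data="NVx" -> buffer=qNh???????NVx??WT
Fragment 4: offset=5 data="ecSGF" -> buffer=qNh??ecSGFNVx??WT
Fragment 5: offset=3 data="tv" -> buffer=qNhtvecSGFNVx??WT

Answer: qNhtvecSGFNVx??WT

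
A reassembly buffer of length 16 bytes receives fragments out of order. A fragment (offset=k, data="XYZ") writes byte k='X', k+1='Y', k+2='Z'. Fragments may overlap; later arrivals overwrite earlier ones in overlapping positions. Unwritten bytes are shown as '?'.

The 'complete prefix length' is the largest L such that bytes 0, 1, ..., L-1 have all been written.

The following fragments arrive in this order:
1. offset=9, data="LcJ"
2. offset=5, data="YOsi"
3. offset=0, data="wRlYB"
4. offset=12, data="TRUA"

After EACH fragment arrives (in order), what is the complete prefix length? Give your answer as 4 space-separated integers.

Fragment 1: offset=9 data="LcJ" -> buffer=?????????LcJ???? -> prefix_len=0
Fragment 2: offset=5 data="YOsi" -> buffer=?????YOsiLcJ???? -> prefix_len=0
Fragment 3: offset=0 data="wRlYB" -> buffer=wRlYBYOsiLcJ???? -> prefix_len=12
Fragment 4: offset=12 data="TRUA" -> buffer=wRlYBYOsiLcJTRUA -> prefix_len=16

Answer: 0 0 12 16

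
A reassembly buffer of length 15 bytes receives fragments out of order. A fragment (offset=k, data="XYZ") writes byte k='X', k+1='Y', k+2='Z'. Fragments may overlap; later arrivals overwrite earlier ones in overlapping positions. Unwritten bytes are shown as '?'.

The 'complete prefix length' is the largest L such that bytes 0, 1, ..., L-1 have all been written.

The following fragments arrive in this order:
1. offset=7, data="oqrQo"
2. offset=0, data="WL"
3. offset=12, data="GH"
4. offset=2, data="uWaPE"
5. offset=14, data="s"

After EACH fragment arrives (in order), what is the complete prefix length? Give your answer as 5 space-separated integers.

Fragment 1: offset=7 data="oqrQo" -> buffer=???????oqrQo??? -> prefix_len=0
Fragment 2: offset=0 data="WL" -> buffer=WL?????oqrQo??? -> prefix_len=2
Fragment 3: offset=12 data="GH" -> buffer=WL?????oqrQoGH? -> prefix_len=2
Fragment 4: offset=2 data="uWaPE" -> buffer=WLuWaPEoqrQoGH? -> prefix_len=14
Fragment 5: offset=14 data="s" -> buffer=WLuWaPEoqrQoGHs -> prefix_len=15

Answer: 0 2 2 14 15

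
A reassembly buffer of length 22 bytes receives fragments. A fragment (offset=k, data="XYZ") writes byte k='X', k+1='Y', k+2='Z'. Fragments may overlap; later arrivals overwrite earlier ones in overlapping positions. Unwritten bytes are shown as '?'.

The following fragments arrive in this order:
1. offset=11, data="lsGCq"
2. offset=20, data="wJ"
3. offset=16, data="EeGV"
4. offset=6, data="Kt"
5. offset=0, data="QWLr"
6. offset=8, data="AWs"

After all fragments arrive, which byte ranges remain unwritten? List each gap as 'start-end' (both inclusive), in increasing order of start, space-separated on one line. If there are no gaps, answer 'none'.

Answer: 4-5

Derivation:
Fragment 1: offset=11 len=5
Fragment 2: offset=20 len=2
Fragment 3: offset=16 len=4
Fragment 4: offset=6 len=2
Fragment 5: offset=0 len=4
Fragment 6: offset=8 len=3
Gaps: 4-5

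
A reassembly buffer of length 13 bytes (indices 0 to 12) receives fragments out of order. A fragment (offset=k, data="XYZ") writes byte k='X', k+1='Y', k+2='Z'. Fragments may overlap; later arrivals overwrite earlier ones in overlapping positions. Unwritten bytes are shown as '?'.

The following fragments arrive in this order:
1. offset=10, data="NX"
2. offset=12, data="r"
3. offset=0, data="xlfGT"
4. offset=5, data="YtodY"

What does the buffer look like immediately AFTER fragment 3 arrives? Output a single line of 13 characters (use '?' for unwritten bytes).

Fragment 1: offset=10 data="NX" -> buffer=??????????NX?
Fragment 2: offset=12 data="r" -> buffer=??????????NXr
Fragment 3: offset=0 data="xlfGT" -> buffer=xlfGT?????NXr

Answer: xlfGT?????NXr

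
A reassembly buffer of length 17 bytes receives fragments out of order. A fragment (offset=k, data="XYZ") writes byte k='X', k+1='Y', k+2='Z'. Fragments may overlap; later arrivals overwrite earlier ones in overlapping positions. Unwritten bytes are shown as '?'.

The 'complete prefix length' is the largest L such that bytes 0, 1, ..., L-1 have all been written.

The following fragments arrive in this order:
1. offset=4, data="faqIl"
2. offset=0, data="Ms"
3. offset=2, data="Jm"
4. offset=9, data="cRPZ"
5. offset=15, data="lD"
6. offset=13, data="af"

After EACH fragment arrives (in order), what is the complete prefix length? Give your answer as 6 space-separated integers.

Answer: 0 2 9 13 13 17

Derivation:
Fragment 1: offset=4 data="faqIl" -> buffer=????faqIl???????? -> prefix_len=0
Fragment 2: offset=0 data="Ms" -> buffer=Ms??faqIl???????? -> prefix_len=2
Fragment 3: offset=2 data="Jm" -> buffer=MsJmfaqIl???????? -> prefix_len=9
Fragment 4: offset=9 data="cRPZ" -> buffer=MsJmfaqIlcRPZ???? -> prefix_len=13
Fragment 5: offset=15 data="lD" -> buffer=MsJmfaqIlcRPZ??lD -> prefix_len=13
Fragment 6: offset=13 data="af" -> buffer=MsJmfaqIlcRPZaflD -> prefix_len=17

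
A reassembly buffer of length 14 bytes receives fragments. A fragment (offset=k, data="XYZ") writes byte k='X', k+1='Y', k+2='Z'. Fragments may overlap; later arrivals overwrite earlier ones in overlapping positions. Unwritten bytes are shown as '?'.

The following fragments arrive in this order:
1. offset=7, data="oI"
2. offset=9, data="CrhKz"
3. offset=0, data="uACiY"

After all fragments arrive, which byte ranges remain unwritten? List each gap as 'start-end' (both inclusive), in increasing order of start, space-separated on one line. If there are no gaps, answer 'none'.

Answer: 5-6

Derivation:
Fragment 1: offset=7 len=2
Fragment 2: offset=9 len=5
Fragment 3: offset=0 len=5
Gaps: 5-6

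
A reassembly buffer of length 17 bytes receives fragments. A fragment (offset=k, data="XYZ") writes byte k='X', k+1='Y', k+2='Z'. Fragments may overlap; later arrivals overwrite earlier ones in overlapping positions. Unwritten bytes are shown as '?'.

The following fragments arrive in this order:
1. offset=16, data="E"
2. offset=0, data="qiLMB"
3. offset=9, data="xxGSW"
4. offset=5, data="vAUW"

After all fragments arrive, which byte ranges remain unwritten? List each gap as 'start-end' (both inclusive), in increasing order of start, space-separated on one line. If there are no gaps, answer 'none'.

Answer: 14-15

Derivation:
Fragment 1: offset=16 len=1
Fragment 2: offset=0 len=5
Fragment 3: offset=9 len=5
Fragment 4: offset=5 len=4
Gaps: 14-15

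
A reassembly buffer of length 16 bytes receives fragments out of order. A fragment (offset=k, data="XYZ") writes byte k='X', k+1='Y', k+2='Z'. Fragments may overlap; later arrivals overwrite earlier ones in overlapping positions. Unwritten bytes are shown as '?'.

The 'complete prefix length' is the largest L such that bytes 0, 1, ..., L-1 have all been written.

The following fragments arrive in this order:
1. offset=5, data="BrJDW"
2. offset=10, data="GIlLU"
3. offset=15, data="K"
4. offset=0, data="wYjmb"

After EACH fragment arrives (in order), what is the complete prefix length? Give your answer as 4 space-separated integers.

Answer: 0 0 0 16

Derivation:
Fragment 1: offset=5 data="BrJDW" -> buffer=?????BrJDW?????? -> prefix_len=0
Fragment 2: offset=10 data="GIlLU" -> buffer=?????BrJDWGIlLU? -> prefix_len=0
Fragment 3: offset=15 data="K" -> buffer=?????BrJDWGIlLUK -> prefix_len=0
Fragment 4: offset=0 data="wYjmb" -> buffer=wYjmbBrJDWGIlLUK -> prefix_len=16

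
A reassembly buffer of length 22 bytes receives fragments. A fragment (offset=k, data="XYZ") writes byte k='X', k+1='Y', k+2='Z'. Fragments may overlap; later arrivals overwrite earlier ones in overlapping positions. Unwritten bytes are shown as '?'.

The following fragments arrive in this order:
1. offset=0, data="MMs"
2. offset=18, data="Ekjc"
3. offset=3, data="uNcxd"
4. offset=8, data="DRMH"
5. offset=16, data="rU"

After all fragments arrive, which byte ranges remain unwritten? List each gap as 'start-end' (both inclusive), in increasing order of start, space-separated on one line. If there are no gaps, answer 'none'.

Fragment 1: offset=0 len=3
Fragment 2: offset=18 len=4
Fragment 3: offset=3 len=5
Fragment 4: offset=8 len=4
Fragment 5: offset=16 len=2
Gaps: 12-15

Answer: 12-15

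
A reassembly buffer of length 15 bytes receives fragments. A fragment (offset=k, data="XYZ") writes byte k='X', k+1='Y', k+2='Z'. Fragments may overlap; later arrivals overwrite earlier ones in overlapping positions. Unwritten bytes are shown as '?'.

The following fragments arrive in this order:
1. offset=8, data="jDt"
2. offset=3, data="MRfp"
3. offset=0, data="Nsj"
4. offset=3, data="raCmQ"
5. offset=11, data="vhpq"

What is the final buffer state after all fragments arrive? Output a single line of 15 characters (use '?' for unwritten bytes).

Fragment 1: offset=8 data="jDt" -> buffer=????????jDt????
Fragment 2: offset=3 data="MRfp" -> buffer=???MRfp?jDt????
Fragment 3: offset=0 data="Nsj" -> buffer=NsjMRfp?jDt????
Fragment 4: offset=3 data="raCmQ" -> buffer=NsjraCmQjDt????
Fragment 5: offset=11 data="vhpq" -> buffer=NsjraCmQjDtvhpq

Answer: NsjraCmQjDtvhpq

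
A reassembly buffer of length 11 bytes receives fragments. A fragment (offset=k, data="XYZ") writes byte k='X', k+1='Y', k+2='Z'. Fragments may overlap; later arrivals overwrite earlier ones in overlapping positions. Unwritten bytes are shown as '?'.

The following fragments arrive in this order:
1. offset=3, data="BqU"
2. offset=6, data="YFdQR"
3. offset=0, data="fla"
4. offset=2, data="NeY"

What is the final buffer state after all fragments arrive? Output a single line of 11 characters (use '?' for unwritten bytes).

Fragment 1: offset=3 data="BqU" -> buffer=???BqU?????
Fragment 2: offset=6 data="YFdQR" -> buffer=???BqUYFdQR
Fragment 3: offset=0 data="fla" -> buffer=flaBqUYFdQR
Fragment 4: offset=2 data="NeY" -> buffer=flNeYUYFdQR

Answer: flNeYUYFdQR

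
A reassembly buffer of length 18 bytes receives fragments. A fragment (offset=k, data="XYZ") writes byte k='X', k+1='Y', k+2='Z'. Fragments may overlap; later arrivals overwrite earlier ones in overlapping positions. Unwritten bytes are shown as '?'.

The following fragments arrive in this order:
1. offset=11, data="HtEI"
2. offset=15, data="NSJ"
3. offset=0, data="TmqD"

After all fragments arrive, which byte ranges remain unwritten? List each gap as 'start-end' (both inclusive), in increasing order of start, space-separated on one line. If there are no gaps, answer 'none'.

Fragment 1: offset=11 len=4
Fragment 2: offset=15 len=3
Fragment 3: offset=0 len=4
Gaps: 4-10

Answer: 4-10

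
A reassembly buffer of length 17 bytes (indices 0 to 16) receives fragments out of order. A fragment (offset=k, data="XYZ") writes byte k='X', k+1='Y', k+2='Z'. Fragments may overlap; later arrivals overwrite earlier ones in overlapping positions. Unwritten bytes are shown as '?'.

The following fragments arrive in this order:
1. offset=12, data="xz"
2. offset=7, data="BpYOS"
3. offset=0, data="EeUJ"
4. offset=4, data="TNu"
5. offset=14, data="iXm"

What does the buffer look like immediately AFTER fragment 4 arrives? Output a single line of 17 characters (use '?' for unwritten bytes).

Fragment 1: offset=12 data="xz" -> buffer=????????????xz???
Fragment 2: offset=7 data="BpYOS" -> buffer=???????BpYOSxz???
Fragment 3: offset=0 data="EeUJ" -> buffer=EeUJ???BpYOSxz???
Fragment 4: offset=4 data="TNu" -> buffer=EeUJTNuBpYOSxz???

Answer: EeUJTNuBpYOSxz???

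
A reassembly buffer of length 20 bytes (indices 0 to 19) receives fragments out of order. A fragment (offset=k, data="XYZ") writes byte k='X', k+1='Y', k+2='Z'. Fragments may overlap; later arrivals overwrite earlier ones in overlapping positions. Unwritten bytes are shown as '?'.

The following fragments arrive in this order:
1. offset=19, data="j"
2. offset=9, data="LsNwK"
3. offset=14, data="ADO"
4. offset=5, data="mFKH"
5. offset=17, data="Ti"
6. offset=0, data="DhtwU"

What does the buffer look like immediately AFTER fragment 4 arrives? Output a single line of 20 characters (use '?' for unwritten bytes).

Fragment 1: offset=19 data="j" -> buffer=???????????????????j
Fragment 2: offset=9 data="LsNwK" -> buffer=?????????LsNwK?????j
Fragment 3: offset=14 data="ADO" -> buffer=?????????LsNwKADO??j
Fragment 4: offset=5 data="mFKH" -> buffer=?????mFKHLsNwKADO??j

Answer: ?????mFKHLsNwKADO??j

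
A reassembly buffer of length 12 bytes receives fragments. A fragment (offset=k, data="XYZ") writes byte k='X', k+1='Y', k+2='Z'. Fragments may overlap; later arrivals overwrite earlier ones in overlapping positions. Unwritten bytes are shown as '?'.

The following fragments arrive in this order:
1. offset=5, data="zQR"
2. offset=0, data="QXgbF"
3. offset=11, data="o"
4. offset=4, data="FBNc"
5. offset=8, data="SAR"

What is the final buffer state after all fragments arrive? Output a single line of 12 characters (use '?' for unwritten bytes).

Fragment 1: offset=5 data="zQR" -> buffer=?????zQR????
Fragment 2: offset=0 data="QXgbF" -> buffer=QXgbFzQR????
Fragment 3: offset=11 data="o" -> buffer=QXgbFzQR???o
Fragment 4: offset=4 data="FBNc" -> buffer=QXgbFBNc???o
Fragment 5: offset=8 data="SAR" -> buffer=QXgbFBNcSARo

Answer: QXgbFBNcSARo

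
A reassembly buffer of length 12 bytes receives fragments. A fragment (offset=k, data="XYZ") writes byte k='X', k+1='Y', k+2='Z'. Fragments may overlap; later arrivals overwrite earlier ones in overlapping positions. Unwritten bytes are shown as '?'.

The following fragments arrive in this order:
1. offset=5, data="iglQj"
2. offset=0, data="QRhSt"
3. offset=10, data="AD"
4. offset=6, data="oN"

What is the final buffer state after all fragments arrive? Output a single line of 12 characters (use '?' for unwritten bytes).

Fragment 1: offset=5 data="iglQj" -> buffer=?????iglQj??
Fragment 2: offset=0 data="QRhSt" -> buffer=QRhStiglQj??
Fragment 3: offset=10 data="AD" -> buffer=QRhStiglQjAD
Fragment 4: offset=6 data="oN" -> buffer=QRhStioNQjAD

Answer: QRhStioNQjAD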